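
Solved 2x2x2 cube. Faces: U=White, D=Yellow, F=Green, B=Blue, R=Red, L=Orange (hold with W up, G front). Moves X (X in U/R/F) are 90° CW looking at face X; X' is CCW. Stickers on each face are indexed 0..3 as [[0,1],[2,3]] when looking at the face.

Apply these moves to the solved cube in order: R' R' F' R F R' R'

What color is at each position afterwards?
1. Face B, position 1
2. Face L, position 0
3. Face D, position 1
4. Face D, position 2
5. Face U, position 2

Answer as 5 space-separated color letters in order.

After move 1 (R'): R=RRRR U=WBWB F=GWGW D=YGYG B=YBYB
After move 2 (R'): R=RRRR U=WYWY F=GBGB D=YWYW B=GBGB
After move 3 (F'): F=BBGG U=WYRR R=WRYR D=OOYW L=OYOW
After move 4 (R): R=YWRR U=WBRG F=BOGW D=OGYG B=RBYB
After move 5 (F): F=GBWO U=WBWY R=RWGR D=RYYG L=OOOG
After move 6 (R'): R=WRRG U=WYWR F=GBWY D=RBYO B=GBYB
After move 7 (R'): R=RGWR U=WYWG F=GYWR D=RBYY B=OBBB
Query 1: B[1] = B
Query 2: L[0] = O
Query 3: D[1] = B
Query 4: D[2] = Y
Query 5: U[2] = W

Answer: B O B Y W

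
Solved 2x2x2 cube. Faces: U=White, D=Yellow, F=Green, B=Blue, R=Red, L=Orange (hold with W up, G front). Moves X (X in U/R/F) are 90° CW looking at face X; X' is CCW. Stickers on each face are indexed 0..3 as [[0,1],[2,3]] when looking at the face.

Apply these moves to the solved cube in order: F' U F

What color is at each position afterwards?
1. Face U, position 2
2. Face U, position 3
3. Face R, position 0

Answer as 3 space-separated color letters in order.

Answer: W G R

Derivation:
After move 1 (F'): F=GGGG U=WWRR R=YRYR D=OOYY L=OWOW
After move 2 (U): U=RWRW F=YRGG R=BBYR B=OWBB L=GGOW
After move 3 (F): F=GYGR U=RWWG R=RBWR D=YBYY L=GOOO
Query 1: U[2] = W
Query 2: U[3] = G
Query 3: R[0] = R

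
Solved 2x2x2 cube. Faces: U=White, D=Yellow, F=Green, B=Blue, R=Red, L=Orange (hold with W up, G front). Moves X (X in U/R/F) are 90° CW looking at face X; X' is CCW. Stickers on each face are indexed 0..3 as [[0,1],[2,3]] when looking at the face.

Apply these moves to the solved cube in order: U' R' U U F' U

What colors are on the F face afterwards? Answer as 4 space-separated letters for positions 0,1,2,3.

Answer: O B Y G

Derivation:
After move 1 (U'): U=WWWW F=OOGG R=GGRR B=RRBB L=BBOO
After move 2 (R'): R=GRGR U=WBWR F=OWGW D=YOYG B=YRYB
After move 3 (U): U=WWRB F=GRGW R=YRGR B=BBYB L=OWOO
After move 4 (U): U=RWBW F=YRGW R=BBGR B=OWYB L=GROO
After move 5 (F'): F=RWYG U=RWBG R=OBYR D=ROYG L=GWOB
After move 6 (U): U=BRGW F=OBYG R=OWYR B=GWYB L=RWOB
Query: F face = OBYG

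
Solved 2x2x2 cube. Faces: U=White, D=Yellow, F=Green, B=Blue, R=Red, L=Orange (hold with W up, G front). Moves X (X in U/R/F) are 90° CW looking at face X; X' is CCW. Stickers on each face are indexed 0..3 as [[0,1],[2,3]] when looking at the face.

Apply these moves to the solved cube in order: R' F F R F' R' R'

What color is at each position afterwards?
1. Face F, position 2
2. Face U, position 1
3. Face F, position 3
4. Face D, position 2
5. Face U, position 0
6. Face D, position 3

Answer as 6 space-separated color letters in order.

After move 1 (R'): R=RRRR U=WBWB F=GWGW D=YGYG B=YBYB
After move 2 (F): F=GGWW U=WBOO R=WRBR D=RRYG L=OYOG
After move 3 (F): F=WGWG U=WBGY R=OROR D=BWYG L=OROR
After move 4 (R): R=OORR U=WGGG F=WWWG D=BYYY B=YBBB
After move 5 (F'): F=WGWW U=WGOR R=YOBR D=RRYY L=OGOG
After move 6 (R'): R=ORYB U=WBOY F=WGWR D=RGYW B=YBRB
After move 7 (R'): R=RBOY U=WROY F=WBWY D=RGYR B=WBGB
Query 1: F[2] = W
Query 2: U[1] = R
Query 3: F[3] = Y
Query 4: D[2] = Y
Query 5: U[0] = W
Query 6: D[3] = R

Answer: W R Y Y W R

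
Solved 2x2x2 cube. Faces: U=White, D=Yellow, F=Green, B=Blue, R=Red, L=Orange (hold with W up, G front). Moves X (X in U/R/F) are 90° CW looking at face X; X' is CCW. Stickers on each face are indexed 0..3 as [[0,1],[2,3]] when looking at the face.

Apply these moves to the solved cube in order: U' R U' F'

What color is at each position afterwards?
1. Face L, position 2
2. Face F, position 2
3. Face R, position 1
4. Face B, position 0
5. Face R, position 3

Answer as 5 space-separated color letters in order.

Answer: O B Y R G

Derivation:
After move 1 (U'): U=WWWW F=OOGG R=GGRR B=RRBB L=BBOO
After move 2 (R): R=RGRG U=WOWG F=OYGY D=YBYR B=WRWB
After move 3 (U'): U=OGWW F=BBGY R=OYRG B=RGWB L=WROO
After move 4 (F'): F=BYBG U=OGOR R=BYYG D=ROYR L=WWOW
Query 1: L[2] = O
Query 2: F[2] = B
Query 3: R[1] = Y
Query 4: B[0] = R
Query 5: R[3] = G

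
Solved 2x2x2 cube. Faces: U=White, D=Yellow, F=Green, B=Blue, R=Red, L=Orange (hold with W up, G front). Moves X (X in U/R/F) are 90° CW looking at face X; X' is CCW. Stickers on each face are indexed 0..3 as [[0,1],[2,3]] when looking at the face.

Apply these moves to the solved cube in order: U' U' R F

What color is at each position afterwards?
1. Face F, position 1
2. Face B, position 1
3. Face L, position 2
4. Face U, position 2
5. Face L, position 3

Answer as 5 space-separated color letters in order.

Answer: B G O O B

Derivation:
After move 1 (U'): U=WWWW F=OOGG R=GGRR B=RRBB L=BBOO
After move 2 (U'): U=WWWW F=BBGG R=OORR B=GGBB L=RROO
After move 3 (R): R=RORO U=WBWG F=BYGY D=YBYG B=WGWB
After move 4 (F): F=GBYY U=WBOR R=WOGO D=RRYG L=RYOB
Query 1: F[1] = B
Query 2: B[1] = G
Query 3: L[2] = O
Query 4: U[2] = O
Query 5: L[3] = B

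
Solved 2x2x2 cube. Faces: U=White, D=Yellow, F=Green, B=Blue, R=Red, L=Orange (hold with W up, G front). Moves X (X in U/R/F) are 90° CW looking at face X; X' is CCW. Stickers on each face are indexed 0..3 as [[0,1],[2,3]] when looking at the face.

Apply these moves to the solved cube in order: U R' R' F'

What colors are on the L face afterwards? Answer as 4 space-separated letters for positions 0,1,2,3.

After move 1 (U): U=WWWW F=RRGG R=BBRR B=OOBB L=GGOO
After move 2 (R'): R=BRBR U=WBWO F=RWGW D=YRYG B=YOYB
After move 3 (R'): R=RRBB U=WYWY F=RBGO D=YWYW B=GORB
After move 4 (F'): F=BORG U=WYRB R=WRYB D=GOYW L=GYOW
Query: L face = GYOW

Answer: G Y O W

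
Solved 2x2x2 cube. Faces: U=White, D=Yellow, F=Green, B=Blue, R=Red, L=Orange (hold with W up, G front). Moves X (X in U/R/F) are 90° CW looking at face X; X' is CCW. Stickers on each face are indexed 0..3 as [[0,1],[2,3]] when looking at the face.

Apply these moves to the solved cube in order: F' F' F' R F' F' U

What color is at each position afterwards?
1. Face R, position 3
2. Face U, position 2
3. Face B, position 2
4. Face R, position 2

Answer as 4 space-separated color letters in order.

After move 1 (F'): F=GGGG U=WWRR R=YRYR D=OOYY L=OWOW
After move 2 (F'): F=GGGG U=WWYY R=OROR D=WWYY L=OROR
After move 3 (F'): F=GGGG U=WWOO R=WRWR D=RRYY L=OYOY
After move 4 (R): R=WWRR U=WGOG F=GRGY D=RBYB B=OBWB
After move 5 (F'): F=RYGG U=WGWR R=BWRR D=YYYB L=OGOO
After move 6 (F'): F=YGRG U=WGBR R=YWYR D=GOYB L=OROW
After move 7 (U): U=BWRG F=YWRG R=OBYR B=ORWB L=YGOW
Query 1: R[3] = R
Query 2: U[2] = R
Query 3: B[2] = W
Query 4: R[2] = Y

Answer: R R W Y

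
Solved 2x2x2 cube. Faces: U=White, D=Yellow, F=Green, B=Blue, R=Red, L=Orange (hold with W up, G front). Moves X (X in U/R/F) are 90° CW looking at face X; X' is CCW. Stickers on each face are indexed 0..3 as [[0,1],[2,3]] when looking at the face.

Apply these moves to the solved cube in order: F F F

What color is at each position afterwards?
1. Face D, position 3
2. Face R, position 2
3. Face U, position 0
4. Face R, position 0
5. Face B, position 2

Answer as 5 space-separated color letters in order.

Answer: Y Y W Y B

Derivation:
After move 1 (F): F=GGGG U=WWOO R=WRWR D=RRYY L=OYOY
After move 2 (F): F=GGGG U=WWYY R=OROR D=WWYY L=OROR
After move 3 (F): F=GGGG U=WWRR R=YRYR D=OOYY L=OWOW
Query 1: D[3] = Y
Query 2: R[2] = Y
Query 3: U[0] = W
Query 4: R[0] = Y
Query 5: B[2] = B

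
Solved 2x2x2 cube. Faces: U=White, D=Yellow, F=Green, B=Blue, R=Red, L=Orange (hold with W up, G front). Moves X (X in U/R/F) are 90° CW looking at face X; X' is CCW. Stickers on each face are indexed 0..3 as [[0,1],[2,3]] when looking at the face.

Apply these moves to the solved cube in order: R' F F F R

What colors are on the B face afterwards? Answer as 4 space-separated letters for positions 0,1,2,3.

After move 1 (R'): R=RRRR U=WBWB F=GWGW D=YGYG B=YBYB
After move 2 (F): F=GGWW U=WBOO R=WRBR D=RRYG L=OYOG
After move 3 (F): F=WGWG U=WBGY R=OROR D=BWYG L=OROR
After move 4 (F): F=WWGG U=WBRR R=GRYR D=OOYG L=OBOW
After move 5 (R): R=YGRR U=WWRG F=WOGG D=OYYY B=RBBB
Query: B face = RBBB

Answer: R B B B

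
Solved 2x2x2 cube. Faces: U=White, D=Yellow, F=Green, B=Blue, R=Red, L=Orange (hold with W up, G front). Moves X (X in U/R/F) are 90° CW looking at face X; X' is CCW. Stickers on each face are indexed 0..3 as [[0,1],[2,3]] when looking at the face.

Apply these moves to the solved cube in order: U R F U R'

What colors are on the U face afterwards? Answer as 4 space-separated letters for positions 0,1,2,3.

Answer: O W G G

Derivation:
After move 1 (U): U=WWWW F=RRGG R=BBRR B=OOBB L=GGOO
After move 2 (R): R=RBRB U=WRWG F=RYGY D=YBYO B=WOWB
After move 3 (F): F=GRYY U=WROG R=WBGB D=RRYO L=GYOB
After move 4 (U): U=OWGR F=WBYY R=WOGB B=GYWB L=GROB
After move 5 (R'): R=OBWG U=OWGG F=WWYR D=RBYY B=OYRB
Query: U face = OWGG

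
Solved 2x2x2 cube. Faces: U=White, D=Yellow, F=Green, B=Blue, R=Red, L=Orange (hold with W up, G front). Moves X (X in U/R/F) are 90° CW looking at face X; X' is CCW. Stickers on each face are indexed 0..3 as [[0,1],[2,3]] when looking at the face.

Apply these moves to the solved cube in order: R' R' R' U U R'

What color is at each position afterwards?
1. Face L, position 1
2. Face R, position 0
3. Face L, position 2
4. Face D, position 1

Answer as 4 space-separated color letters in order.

After move 1 (R'): R=RRRR U=WBWB F=GWGW D=YGYG B=YBYB
After move 2 (R'): R=RRRR U=WYWY F=GBGB D=YWYW B=GBGB
After move 3 (R'): R=RRRR U=WGWG F=GYGY D=YBYB B=WBWB
After move 4 (U): U=WWGG F=RRGY R=WBRR B=OOWB L=GYOO
After move 5 (U): U=GWGW F=WBGY R=OORR B=GYWB L=RROO
After move 6 (R'): R=OROR U=GWGG F=WWGW D=YBYY B=BYBB
Query 1: L[1] = R
Query 2: R[0] = O
Query 3: L[2] = O
Query 4: D[1] = B

Answer: R O O B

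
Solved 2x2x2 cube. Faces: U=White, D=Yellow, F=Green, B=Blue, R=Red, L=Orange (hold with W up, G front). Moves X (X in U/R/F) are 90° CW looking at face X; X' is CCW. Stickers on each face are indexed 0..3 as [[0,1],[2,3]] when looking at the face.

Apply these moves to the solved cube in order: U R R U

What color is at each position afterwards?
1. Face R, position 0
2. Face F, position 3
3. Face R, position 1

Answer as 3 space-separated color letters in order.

After move 1 (U): U=WWWW F=RRGG R=BBRR B=OOBB L=GGOO
After move 2 (R): R=RBRB U=WRWG F=RYGY D=YBYO B=WOWB
After move 3 (R): R=RRBB U=WYWY F=RBGO D=YWYW B=GORB
After move 4 (U): U=WWYY F=RRGO R=GOBB B=GGRB L=RBOO
Query 1: R[0] = G
Query 2: F[3] = O
Query 3: R[1] = O

Answer: G O O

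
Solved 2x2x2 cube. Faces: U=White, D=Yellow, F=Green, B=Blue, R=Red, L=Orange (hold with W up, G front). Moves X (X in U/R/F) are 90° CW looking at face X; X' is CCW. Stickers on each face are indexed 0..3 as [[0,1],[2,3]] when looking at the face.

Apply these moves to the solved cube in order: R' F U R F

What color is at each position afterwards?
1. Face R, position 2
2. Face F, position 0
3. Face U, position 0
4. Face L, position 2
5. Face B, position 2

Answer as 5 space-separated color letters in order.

Answer: W W O O W

Derivation:
After move 1 (R'): R=RRRR U=WBWB F=GWGW D=YGYG B=YBYB
After move 2 (F): F=GGWW U=WBOO R=WRBR D=RRYG L=OYOG
After move 3 (U): U=OWOB F=WRWW R=YBBR B=OYYB L=GGOG
After move 4 (R): R=BYRB U=OROW F=WRWG D=RYYO B=BYWB
After move 5 (F): F=WWGR U=ORGG R=OYWB D=RBYO L=GROY
Query 1: R[2] = W
Query 2: F[0] = W
Query 3: U[0] = O
Query 4: L[2] = O
Query 5: B[2] = W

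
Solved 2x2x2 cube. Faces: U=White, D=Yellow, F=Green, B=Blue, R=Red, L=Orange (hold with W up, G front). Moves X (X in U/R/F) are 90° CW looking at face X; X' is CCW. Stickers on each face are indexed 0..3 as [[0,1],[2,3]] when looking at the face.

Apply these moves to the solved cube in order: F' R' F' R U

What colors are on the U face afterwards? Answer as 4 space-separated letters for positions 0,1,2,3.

After move 1 (F'): F=GGGG U=WWRR R=YRYR D=OOYY L=OWOW
After move 2 (R'): R=RRYY U=WBRB F=GWGR D=OGYG B=YBOB
After move 3 (F'): F=WRGG U=WBRY R=GROY D=WWYG L=OBOR
After move 4 (R): R=OGYR U=WRRG F=WWGG D=WOYY B=YBBB
After move 5 (U): U=RWGR F=OGGG R=YBYR B=OBBB L=WWOR
Query: U face = RWGR

Answer: R W G R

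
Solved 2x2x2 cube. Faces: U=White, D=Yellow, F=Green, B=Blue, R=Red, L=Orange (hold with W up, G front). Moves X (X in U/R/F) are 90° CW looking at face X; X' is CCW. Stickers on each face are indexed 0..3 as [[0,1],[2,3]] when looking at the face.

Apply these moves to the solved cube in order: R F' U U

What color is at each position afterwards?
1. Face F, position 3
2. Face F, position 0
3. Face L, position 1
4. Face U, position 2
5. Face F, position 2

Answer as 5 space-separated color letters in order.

Answer: G W R G G

Derivation:
After move 1 (R): R=RRRR U=WGWG F=GYGY D=YBYB B=WBWB
After move 2 (F'): F=YYGG U=WGRR R=BRYR D=OOYB L=OGOW
After move 3 (U): U=RWRG F=BRGG R=WBYR B=OGWB L=YYOW
After move 4 (U): U=RRGW F=WBGG R=OGYR B=YYWB L=BROW
Query 1: F[3] = G
Query 2: F[0] = W
Query 3: L[1] = R
Query 4: U[2] = G
Query 5: F[2] = G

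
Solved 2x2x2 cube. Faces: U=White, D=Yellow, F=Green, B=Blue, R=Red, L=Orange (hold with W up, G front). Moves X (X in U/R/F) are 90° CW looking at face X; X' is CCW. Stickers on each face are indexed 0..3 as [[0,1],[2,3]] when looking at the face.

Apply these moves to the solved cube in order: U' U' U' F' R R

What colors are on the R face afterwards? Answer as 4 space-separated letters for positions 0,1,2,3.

Answer: R Y B Y

Derivation:
After move 1 (U'): U=WWWW F=OOGG R=GGRR B=RRBB L=BBOO
After move 2 (U'): U=WWWW F=BBGG R=OORR B=GGBB L=RROO
After move 3 (U'): U=WWWW F=RRGG R=BBRR B=OOBB L=GGOO
After move 4 (F'): F=RGRG U=WWBR R=YBYR D=GOYY L=GWOW
After move 5 (R): R=YYRB U=WGBG F=RORY D=GBYO B=ROWB
After move 6 (R): R=RYBY U=WOBY F=RBRO D=GWYR B=GOGB
Query: R face = RYBY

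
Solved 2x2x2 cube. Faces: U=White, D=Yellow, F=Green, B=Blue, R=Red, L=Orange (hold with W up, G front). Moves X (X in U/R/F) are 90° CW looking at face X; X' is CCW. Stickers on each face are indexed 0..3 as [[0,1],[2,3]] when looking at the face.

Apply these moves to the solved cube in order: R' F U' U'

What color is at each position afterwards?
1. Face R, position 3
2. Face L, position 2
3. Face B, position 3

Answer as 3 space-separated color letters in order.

After move 1 (R'): R=RRRR U=WBWB F=GWGW D=YGYG B=YBYB
After move 2 (F): F=GGWW U=WBOO R=WRBR D=RRYG L=OYOG
After move 3 (U'): U=BOWO F=OYWW R=GGBR B=WRYB L=YBOG
After move 4 (U'): U=OOBW F=YBWW R=OYBR B=GGYB L=WROG
Query 1: R[3] = R
Query 2: L[2] = O
Query 3: B[3] = B

Answer: R O B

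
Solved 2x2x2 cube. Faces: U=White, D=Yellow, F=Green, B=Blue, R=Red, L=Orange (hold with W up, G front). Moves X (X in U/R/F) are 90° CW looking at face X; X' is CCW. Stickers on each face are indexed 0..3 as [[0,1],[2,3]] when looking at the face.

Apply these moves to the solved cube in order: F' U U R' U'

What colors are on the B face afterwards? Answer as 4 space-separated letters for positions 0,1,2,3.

Answer: W R O B

Derivation:
After move 1 (F'): F=GGGG U=WWRR R=YRYR D=OOYY L=OWOW
After move 2 (U): U=RWRW F=YRGG R=BBYR B=OWBB L=GGOW
After move 3 (U): U=RRWW F=BBGG R=OWYR B=GGBB L=YROW
After move 4 (R'): R=WROY U=RBWG F=BRGW D=OBYG B=YGOB
After move 5 (U'): U=BGRW F=YRGW R=BROY B=WROB L=YGOW
Query: B face = WROB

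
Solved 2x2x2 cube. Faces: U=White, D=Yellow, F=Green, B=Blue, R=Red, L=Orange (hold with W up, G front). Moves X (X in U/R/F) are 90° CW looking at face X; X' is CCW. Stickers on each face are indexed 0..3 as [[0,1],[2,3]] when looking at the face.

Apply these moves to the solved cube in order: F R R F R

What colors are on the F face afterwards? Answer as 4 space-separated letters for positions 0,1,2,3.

After move 1 (F): F=GGGG U=WWOO R=WRWR D=RRYY L=OYOY
After move 2 (R): R=WWRR U=WGOG F=GRGY D=RBYB B=OBWB
After move 3 (R): R=RWRW U=WROY F=GBGB D=RWYO B=GBGB
After move 4 (F): F=GGBB U=WRYY R=OWYW D=RRYO L=OROW
After move 5 (R): R=YOWW U=WGYB F=GRBO D=RGYG B=YBRB
Query: F face = GRBO

Answer: G R B O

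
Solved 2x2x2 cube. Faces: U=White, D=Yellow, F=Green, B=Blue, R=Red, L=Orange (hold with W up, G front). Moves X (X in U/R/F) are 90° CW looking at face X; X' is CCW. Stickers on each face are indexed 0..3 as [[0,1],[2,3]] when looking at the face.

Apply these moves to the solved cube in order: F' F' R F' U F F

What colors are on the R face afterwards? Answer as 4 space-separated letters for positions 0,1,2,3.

After move 1 (F'): F=GGGG U=WWRR R=YRYR D=OOYY L=OWOW
After move 2 (F'): F=GGGG U=WWYY R=OROR D=WWYY L=OROR
After move 3 (R): R=OORR U=WGYG F=GWGY D=WBYB B=YBWB
After move 4 (F'): F=WYGG U=WGOR R=BOWR D=RRYB L=OGOY
After move 5 (U): U=OWRG F=BOGG R=YBWR B=OGWB L=WYOY
After move 6 (F): F=GBGO U=OWYY R=RBGR D=WYYB L=WROR
After move 7 (F): F=GGOB U=OWRR R=YBYR D=GRYB L=WWOY
Query: R face = YBYR

Answer: Y B Y R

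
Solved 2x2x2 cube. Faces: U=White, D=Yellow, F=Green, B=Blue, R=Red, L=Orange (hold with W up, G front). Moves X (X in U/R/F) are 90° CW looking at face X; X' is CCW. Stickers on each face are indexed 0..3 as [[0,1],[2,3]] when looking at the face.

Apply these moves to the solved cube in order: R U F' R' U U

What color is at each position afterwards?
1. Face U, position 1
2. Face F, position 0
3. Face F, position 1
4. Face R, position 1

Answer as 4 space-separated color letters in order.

After move 1 (R): R=RRRR U=WGWG F=GYGY D=YBYB B=WBWB
After move 2 (U): U=WWGG F=RRGY R=WBRR B=OOWB L=GYOO
After move 3 (F'): F=RYRG U=WWWR R=BBYR D=YOYB L=GGOG
After move 4 (R'): R=BRBY U=WWWO F=RWRR D=YYYG B=BOOB
After move 5 (U): U=WWOW F=BRRR R=BOBY B=GGOB L=RWOG
After move 6 (U): U=OWWW F=BORR R=GGBY B=RWOB L=BROG
Query 1: U[1] = W
Query 2: F[0] = B
Query 3: F[1] = O
Query 4: R[1] = G

Answer: W B O G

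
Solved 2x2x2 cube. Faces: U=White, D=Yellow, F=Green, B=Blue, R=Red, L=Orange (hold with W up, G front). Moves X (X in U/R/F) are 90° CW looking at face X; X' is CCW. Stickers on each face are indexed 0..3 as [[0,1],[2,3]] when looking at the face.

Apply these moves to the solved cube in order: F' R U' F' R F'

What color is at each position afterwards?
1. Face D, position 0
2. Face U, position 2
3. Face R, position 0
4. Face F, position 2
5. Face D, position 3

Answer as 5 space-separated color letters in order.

After move 1 (F'): F=GGGG U=WWRR R=YRYR D=OOYY L=OWOW
After move 2 (R): R=YYRR U=WGRG F=GOGY D=OBYB B=RBWB
After move 3 (U'): U=GGWR F=OWGY R=GORR B=YYWB L=RBOW
After move 4 (F'): F=WYOG U=GGGR R=BOOR D=BWYB L=RROW
After move 5 (R): R=OBRO U=GYGG F=WWOB D=BWYY B=RYGB
After move 6 (F'): F=WBWO U=GYOR R=WBBO D=RWYY L=RGOG
Query 1: D[0] = R
Query 2: U[2] = O
Query 3: R[0] = W
Query 4: F[2] = W
Query 5: D[3] = Y

Answer: R O W W Y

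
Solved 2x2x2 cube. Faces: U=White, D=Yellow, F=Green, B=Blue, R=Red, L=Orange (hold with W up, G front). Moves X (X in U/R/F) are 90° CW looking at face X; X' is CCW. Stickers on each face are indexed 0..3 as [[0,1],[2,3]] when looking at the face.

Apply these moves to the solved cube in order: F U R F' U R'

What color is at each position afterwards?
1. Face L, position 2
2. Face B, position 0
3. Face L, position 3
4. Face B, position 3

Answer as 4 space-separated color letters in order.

After move 1 (F): F=GGGG U=WWOO R=WRWR D=RRYY L=OYOY
After move 2 (U): U=OWOW F=WRGG R=BBWR B=OYBB L=GGOY
After move 3 (R): R=WBRB U=OROG F=WRGY D=RBYO B=WYWB
After move 4 (F'): F=RYWG U=ORWR R=BBRB D=GYYO L=GGOO
After move 5 (U): U=WORR F=BBWG R=WYRB B=GGWB L=RYOO
After move 6 (R'): R=YBWR U=WWRG F=BOWR D=GBYG B=OGYB
Query 1: L[2] = O
Query 2: B[0] = O
Query 3: L[3] = O
Query 4: B[3] = B

Answer: O O O B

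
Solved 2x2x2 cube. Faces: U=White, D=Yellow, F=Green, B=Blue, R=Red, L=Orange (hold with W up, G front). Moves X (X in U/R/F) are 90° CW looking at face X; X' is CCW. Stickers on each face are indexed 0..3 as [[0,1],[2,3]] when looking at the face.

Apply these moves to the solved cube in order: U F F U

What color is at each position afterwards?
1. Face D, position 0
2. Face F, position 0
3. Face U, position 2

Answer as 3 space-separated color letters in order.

Answer: W O Y

Derivation:
After move 1 (U): U=WWWW F=RRGG R=BBRR B=OOBB L=GGOO
After move 2 (F): F=GRGR U=WWOG R=WBWR D=RBYY L=GYOY
After move 3 (F): F=GGRR U=WWYY R=OBGR D=WWYY L=GROB
After move 4 (U): U=YWYW F=OBRR R=OOGR B=GRBB L=GGOB
Query 1: D[0] = W
Query 2: F[0] = O
Query 3: U[2] = Y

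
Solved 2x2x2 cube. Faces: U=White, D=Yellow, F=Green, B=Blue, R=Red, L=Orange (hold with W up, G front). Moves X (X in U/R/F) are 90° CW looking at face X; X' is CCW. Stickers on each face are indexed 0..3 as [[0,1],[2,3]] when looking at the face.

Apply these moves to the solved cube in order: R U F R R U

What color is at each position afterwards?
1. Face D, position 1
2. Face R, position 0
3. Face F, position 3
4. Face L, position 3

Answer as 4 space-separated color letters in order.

After move 1 (R): R=RRRR U=WGWG F=GYGY D=YBYB B=WBWB
After move 2 (U): U=WWGG F=RRGY R=WBRR B=OOWB L=GYOO
After move 3 (F): F=GRYR U=WWOY R=GBGR D=RWYB L=GYOB
After move 4 (R): R=GGRB U=WROR F=GWYB D=RWYO B=YOWB
After move 5 (R): R=RGBG U=WWOB F=GWYO D=RWYY B=RORB
After move 6 (U): U=OWBW F=RGYO R=ROBG B=GYRB L=GWOB
Query 1: D[1] = W
Query 2: R[0] = R
Query 3: F[3] = O
Query 4: L[3] = B

Answer: W R O B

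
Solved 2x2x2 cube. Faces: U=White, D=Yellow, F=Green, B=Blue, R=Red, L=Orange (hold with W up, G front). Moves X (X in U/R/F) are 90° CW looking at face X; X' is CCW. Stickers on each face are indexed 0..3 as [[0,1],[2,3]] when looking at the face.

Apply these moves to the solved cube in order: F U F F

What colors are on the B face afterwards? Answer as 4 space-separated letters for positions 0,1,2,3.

Answer: O Y B B

Derivation:
After move 1 (F): F=GGGG U=WWOO R=WRWR D=RRYY L=OYOY
After move 2 (U): U=OWOW F=WRGG R=BBWR B=OYBB L=GGOY
After move 3 (F): F=GWGR U=OWYG R=OBWR D=WBYY L=GROR
After move 4 (F): F=GGRW U=OWRR R=YBGR D=WOYY L=GWOB
Query: B face = OYBB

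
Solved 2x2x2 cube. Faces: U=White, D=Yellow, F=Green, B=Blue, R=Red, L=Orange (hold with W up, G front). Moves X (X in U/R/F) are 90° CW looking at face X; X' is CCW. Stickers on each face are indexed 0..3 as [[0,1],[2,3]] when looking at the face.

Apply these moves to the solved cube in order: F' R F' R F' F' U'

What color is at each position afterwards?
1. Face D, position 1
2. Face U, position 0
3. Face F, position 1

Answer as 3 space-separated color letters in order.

Answer: Y Y R

Derivation:
After move 1 (F'): F=GGGG U=WWRR R=YRYR D=OOYY L=OWOW
After move 2 (R): R=YYRR U=WGRG F=GOGY D=OBYB B=RBWB
After move 3 (F'): F=OYGG U=WGYR R=BYOR D=WWYB L=OGOR
After move 4 (R): R=OBRY U=WYYG F=OWGB D=WWYR B=RBGB
After move 5 (F'): F=WBOG U=WYOR R=WBWY D=GRYR L=OGOY
After move 6 (F'): F=BGWO U=WYWW R=RBGY D=GYYR L=OROO
After move 7 (U'): U=YWWW F=ORWO R=BGGY B=RBGB L=RBOO
Query 1: D[1] = Y
Query 2: U[0] = Y
Query 3: F[1] = R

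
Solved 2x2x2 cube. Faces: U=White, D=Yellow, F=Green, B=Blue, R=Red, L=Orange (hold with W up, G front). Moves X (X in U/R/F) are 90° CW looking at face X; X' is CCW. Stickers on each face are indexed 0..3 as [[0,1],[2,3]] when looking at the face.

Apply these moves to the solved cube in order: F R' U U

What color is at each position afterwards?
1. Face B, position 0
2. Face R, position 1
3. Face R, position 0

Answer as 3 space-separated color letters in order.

After move 1 (F): F=GGGG U=WWOO R=WRWR D=RRYY L=OYOY
After move 2 (R'): R=RRWW U=WBOB F=GWGO D=RGYG B=YBRB
After move 3 (U): U=OWBB F=RRGO R=YBWW B=OYRB L=GWOY
After move 4 (U): U=BOBW F=YBGO R=OYWW B=GWRB L=RROY
Query 1: B[0] = G
Query 2: R[1] = Y
Query 3: R[0] = O

Answer: G Y O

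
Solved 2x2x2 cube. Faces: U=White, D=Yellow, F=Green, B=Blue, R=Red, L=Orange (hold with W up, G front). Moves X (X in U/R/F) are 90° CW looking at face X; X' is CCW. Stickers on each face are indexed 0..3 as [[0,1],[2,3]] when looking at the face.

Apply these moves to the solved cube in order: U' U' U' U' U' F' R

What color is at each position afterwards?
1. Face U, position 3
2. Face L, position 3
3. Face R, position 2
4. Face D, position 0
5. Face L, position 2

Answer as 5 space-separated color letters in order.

After move 1 (U'): U=WWWW F=OOGG R=GGRR B=RRBB L=BBOO
After move 2 (U'): U=WWWW F=BBGG R=OORR B=GGBB L=RROO
After move 3 (U'): U=WWWW F=RRGG R=BBRR B=OOBB L=GGOO
After move 4 (U'): U=WWWW F=GGGG R=RRRR B=BBBB L=OOOO
After move 5 (U'): U=WWWW F=OOGG R=GGRR B=RRBB L=BBOO
After move 6 (F'): F=OGOG U=WWGR R=YGYR D=BOYY L=BWOW
After move 7 (R): R=YYRG U=WGGG F=OOOY D=BBYR B=RRWB
Query 1: U[3] = G
Query 2: L[3] = W
Query 3: R[2] = R
Query 4: D[0] = B
Query 5: L[2] = O

Answer: G W R B O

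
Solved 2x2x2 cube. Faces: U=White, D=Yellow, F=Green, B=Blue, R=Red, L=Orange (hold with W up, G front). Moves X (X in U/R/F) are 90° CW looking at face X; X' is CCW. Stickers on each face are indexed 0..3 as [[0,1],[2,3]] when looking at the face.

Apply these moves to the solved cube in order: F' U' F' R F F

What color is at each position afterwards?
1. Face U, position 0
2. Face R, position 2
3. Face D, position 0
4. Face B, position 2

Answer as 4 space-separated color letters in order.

Answer: W R G R

Derivation:
After move 1 (F'): F=GGGG U=WWRR R=YRYR D=OOYY L=OWOW
After move 2 (U'): U=WRWR F=OWGG R=GGYR B=YRBB L=BBOW
After move 3 (F'): F=WGOG U=WRGY R=OGOR D=BWYY L=BROW
After move 4 (R): R=OORG U=WGGG F=WWOY D=BBYY B=YRRB
After move 5 (F): F=OWYW U=WGWR R=GOGG D=ROYY L=BBOB
After move 6 (F): F=YOWW U=WGBB R=WORG D=GGYY L=BROO
Query 1: U[0] = W
Query 2: R[2] = R
Query 3: D[0] = G
Query 4: B[2] = R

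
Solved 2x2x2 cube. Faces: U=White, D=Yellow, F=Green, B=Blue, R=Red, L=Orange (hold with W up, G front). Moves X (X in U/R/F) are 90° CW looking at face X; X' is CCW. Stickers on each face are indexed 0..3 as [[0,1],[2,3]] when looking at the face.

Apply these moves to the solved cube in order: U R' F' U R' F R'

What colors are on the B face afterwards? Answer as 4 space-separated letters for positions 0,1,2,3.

After move 1 (U): U=WWWW F=RRGG R=BBRR B=OOBB L=GGOO
After move 2 (R'): R=BRBR U=WBWO F=RWGW D=YRYG B=YOYB
After move 3 (F'): F=WWRG U=WBBB R=RRYR D=GOYG L=GOOW
After move 4 (U): U=BWBB F=RRRG R=YOYR B=GOYB L=WWOW
After move 5 (R'): R=ORYY U=BYBG F=RWRB D=GRYG B=GOOB
After move 6 (F): F=RRBW U=BYWW R=BRGY D=YOYG L=WGOR
After move 7 (R'): R=RYBG U=BOWG F=RYBW D=YRYW B=GOOB
Query: B face = GOOB

Answer: G O O B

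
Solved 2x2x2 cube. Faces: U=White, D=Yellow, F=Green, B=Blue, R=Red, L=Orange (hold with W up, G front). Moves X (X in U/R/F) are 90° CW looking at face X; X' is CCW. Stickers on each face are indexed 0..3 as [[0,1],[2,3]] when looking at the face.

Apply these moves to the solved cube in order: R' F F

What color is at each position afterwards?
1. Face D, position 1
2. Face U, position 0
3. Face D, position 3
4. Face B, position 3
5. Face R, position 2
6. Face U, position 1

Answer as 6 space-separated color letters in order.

After move 1 (R'): R=RRRR U=WBWB F=GWGW D=YGYG B=YBYB
After move 2 (F): F=GGWW U=WBOO R=WRBR D=RRYG L=OYOG
After move 3 (F): F=WGWG U=WBGY R=OROR D=BWYG L=OROR
Query 1: D[1] = W
Query 2: U[0] = W
Query 3: D[3] = G
Query 4: B[3] = B
Query 5: R[2] = O
Query 6: U[1] = B

Answer: W W G B O B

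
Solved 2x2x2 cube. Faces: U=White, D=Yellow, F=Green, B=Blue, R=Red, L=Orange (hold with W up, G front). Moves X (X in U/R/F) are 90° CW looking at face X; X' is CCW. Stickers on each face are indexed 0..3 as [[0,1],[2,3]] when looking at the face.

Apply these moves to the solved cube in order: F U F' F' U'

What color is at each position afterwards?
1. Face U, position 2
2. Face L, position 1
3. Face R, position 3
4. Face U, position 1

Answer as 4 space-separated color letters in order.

After move 1 (F): F=GGGG U=WWOO R=WRWR D=RRYY L=OYOY
After move 2 (U): U=OWOW F=WRGG R=BBWR B=OYBB L=GGOY
After move 3 (F'): F=RGWG U=OWBW R=RBRR D=GYYY L=GWOO
After move 4 (F'): F=GGRW U=OWRR R=YBGR D=WOYY L=GWOB
After move 5 (U'): U=WROR F=GWRW R=GGGR B=YBBB L=OYOB
Query 1: U[2] = O
Query 2: L[1] = Y
Query 3: R[3] = R
Query 4: U[1] = R

Answer: O Y R R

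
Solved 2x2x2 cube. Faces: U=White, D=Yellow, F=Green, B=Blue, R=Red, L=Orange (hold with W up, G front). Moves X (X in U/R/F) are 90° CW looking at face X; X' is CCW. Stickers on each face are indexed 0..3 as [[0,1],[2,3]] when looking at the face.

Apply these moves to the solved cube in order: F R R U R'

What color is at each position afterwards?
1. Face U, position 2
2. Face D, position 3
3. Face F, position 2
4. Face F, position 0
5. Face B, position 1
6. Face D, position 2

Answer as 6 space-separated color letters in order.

After move 1 (F): F=GGGG U=WWOO R=WRWR D=RRYY L=OYOY
After move 2 (R): R=WWRR U=WGOG F=GRGY D=RBYB B=OBWB
After move 3 (R): R=RWRW U=WROY F=GBGB D=RWYO B=GBGB
After move 4 (U): U=OWYR F=RWGB R=GBRW B=OYGB L=GBOY
After move 5 (R'): R=BWGR U=OGYO F=RWGR D=RWYB B=OYWB
Query 1: U[2] = Y
Query 2: D[3] = B
Query 3: F[2] = G
Query 4: F[0] = R
Query 5: B[1] = Y
Query 6: D[2] = Y

Answer: Y B G R Y Y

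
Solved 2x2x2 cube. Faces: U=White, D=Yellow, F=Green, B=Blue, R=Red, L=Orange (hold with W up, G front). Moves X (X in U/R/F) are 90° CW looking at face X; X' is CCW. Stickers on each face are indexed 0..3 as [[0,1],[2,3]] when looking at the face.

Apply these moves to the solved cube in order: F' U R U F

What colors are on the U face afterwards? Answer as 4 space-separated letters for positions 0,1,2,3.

After move 1 (F'): F=GGGG U=WWRR R=YRYR D=OOYY L=OWOW
After move 2 (U): U=RWRW F=YRGG R=BBYR B=OWBB L=GGOW
After move 3 (R): R=YBRB U=RRRG F=YOGY D=OBYO B=WWWB
After move 4 (U): U=RRGR F=YBGY R=WWRB B=GGWB L=YOOW
After move 5 (F): F=GYYB U=RRWO R=GWRB D=RWYO L=YOOB
Query: U face = RRWO

Answer: R R W O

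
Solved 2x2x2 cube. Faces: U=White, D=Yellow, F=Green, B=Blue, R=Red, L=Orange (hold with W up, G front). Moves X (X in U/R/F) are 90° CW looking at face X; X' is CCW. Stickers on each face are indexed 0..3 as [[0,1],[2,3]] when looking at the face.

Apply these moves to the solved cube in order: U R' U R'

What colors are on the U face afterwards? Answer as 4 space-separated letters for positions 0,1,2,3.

After move 1 (U): U=WWWW F=RRGG R=BBRR B=OOBB L=GGOO
After move 2 (R'): R=BRBR U=WBWO F=RWGW D=YRYG B=YOYB
After move 3 (U): U=WWOB F=BRGW R=YOBR B=GGYB L=RWOO
After move 4 (R'): R=ORYB U=WYOG F=BWGB D=YRYW B=GGRB
Query: U face = WYOG

Answer: W Y O G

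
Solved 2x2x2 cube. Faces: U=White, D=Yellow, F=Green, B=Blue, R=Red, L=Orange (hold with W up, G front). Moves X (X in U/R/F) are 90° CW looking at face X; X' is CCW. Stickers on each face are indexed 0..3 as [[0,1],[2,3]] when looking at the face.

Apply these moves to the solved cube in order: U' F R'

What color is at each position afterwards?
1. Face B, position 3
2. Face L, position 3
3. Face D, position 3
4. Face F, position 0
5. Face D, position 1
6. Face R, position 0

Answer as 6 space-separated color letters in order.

Answer: B Y O G O G

Derivation:
After move 1 (U'): U=WWWW F=OOGG R=GGRR B=RRBB L=BBOO
After move 2 (F): F=GOGO U=WWOB R=WGWR D=RGYY L=BYOY
After move 3 (R'): R=GRWW U=WBOR F=GWGB D=ROYO B=YRGB
Query 1: B[3] = B
Query 2: L[3] = Y
Query 3: D[3] = O
Query 4: F[0] = G
Query 5: D[1] = O
Query 6: R[0] = G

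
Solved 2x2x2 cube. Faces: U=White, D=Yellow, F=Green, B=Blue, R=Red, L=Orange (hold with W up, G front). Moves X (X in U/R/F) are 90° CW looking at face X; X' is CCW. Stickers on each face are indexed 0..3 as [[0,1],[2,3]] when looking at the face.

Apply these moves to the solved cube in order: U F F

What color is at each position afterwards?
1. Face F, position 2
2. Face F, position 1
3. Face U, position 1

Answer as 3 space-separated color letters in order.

Answer: R G W

Derivation:
After move 1 (U): U=WWWW F=RRGG R=BBRR B=OOBB L=GGOO
After move 2 (F): F=GRGR U=WWOG R=WBWR D=RBYY L=GYOY
After move 3 (F): F=GGRR U=WWYY R=OBGR D=WWYY L=GROB
Query 1: F[2] = R
Query 2: F[1] = G
Query 3: U[1] = W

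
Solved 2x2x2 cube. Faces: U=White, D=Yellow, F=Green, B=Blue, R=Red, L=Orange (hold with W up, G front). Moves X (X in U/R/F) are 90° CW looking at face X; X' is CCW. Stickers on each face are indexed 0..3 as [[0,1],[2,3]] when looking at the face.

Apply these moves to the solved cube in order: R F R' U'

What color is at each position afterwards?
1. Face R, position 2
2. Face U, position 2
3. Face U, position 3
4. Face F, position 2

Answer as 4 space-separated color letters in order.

After move 1 (R): R=RRRR U=WGWG F=GYGY D=YBYB B=WBWB
After move 2 (F): F=GGYY U=WGOO R=WRGR D=RRYB L=OYOB
After move 3 (R'): R=RRWG U=WWOW F=GGYO D=RGYY B=BBRB
After move 4 (U'): U=WWWO F=OYYO R=GGWG B=RRRB L=BBOB
Query 1: R[2] = W
Query 2: U[2] = W
Query 3: U[3] = O
Query 4: F[2] = Y

Answer: W W O Y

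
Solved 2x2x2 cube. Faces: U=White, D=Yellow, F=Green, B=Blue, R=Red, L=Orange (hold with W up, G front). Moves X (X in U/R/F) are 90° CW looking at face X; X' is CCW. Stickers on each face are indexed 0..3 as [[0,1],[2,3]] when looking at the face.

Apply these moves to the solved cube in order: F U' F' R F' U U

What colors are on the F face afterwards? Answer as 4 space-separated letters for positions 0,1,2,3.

After move 1 (F): F=GGGG U=WWOO R=WRWR D=RRYY L=OYOY
After move 2 (U'): U=WOWO F=OYGG R=GGWR B=WRBB L=BBOY
After move 3 (F'): F=YGOG U=WOGW R=RGRR D=BYYY L=BOOW
After move 4 (R): R=RRRG U=WGGG F=YYOY D=BBYW B=WROB
After move 5 (F'): F=YYYO U=WGRR R=BRBG D=OWYW L=BGOG
After move 6 (U): U=RWRG F=BRYO R=WRBG B=BGOB L=YYOG
After move 7 (U): U=RRGW F=WRYO R=BGBG B=YYOB L=BROG
Query: F face = WRYO

Answer: W R Y O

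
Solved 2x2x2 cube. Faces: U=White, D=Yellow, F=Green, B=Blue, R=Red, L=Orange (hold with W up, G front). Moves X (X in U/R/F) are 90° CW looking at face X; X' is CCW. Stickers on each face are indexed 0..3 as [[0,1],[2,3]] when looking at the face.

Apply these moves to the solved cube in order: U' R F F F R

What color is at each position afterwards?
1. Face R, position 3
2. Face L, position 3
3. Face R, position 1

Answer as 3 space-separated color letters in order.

Answer: G W B

Derivation:
After move 1 (U'): U=WWWW F=OOGG R=GGRR B=RRBB L=BBOO
After move 2 (R): R=RGRG U=WOWG F=OYGY D=YBYR B=WRWB
After move 3 (F): F=GOYY U=WOOB R=WGGG D=RRYR L=BYOB
After move 4 (F): F=YGYO U=WOBY R=OGBG D=GWYR L=BROR
After move 5 (F): F=YYOG U=WORR R=BGYG D=BOYR L=BGOW
After move 6 (R): R=YBGG U=WYRG F=YOOR D=BWYW B=RROB
Query 1: R[3] = G
Query 2: L[3] = W
Query 3: R[1] = B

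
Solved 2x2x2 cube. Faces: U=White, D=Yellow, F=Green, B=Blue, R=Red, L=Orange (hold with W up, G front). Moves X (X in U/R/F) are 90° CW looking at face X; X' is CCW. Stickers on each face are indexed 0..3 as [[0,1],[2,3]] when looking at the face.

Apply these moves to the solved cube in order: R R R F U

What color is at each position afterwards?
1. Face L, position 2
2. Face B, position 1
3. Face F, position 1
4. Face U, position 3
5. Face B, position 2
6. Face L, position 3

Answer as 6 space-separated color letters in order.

Answer: O Y R B Y G

Derivation:
After move 1 (R): R=RRRR U=WGWG F=GYGY D=YBYB B=WBWB
After move 2 (R): R=RRRR U=WYWY F=GBGB D=YWYW B=GBGB
After move 3 (R): R=RRRR U=WBWB F=GWGW D=YGYG B=YBYB
After move 4 (F): F=GGWW U=WBOO R=WRBR D=RRYG L=OYOG
After move 5 (U): U=OWOB F=WRWW R=YBBR B=OYYB L=GGOG
Query 1: L[2] = O
Query 2: B[1] = Y
Query 3: F[1] = R
Query 4: U[3] = B
Query 5: B[2] = Y
Query 6: L[3] = G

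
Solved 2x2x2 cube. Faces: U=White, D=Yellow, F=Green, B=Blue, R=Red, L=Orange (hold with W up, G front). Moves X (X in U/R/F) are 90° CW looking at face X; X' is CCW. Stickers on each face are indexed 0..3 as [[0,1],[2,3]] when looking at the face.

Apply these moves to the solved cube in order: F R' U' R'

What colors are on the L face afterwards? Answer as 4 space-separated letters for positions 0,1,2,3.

Answer: Y B O Y

Derivation:
After move 1 (F): F=GGGG U=WWOO R=WRWR D=RRYY L=OYOY
After move 2 (R'): R=RRWW U=WBOB F=GWGO D=RGYG B=YBRB
After move 3 (U'): U=BBWO F=OYGO R=GWWW B=RRRB L=YBOY
After move 4 (R'): R=WWGW U=BRWR F=OBGO D=RYYO B=GRGB
Query: L face = YBOY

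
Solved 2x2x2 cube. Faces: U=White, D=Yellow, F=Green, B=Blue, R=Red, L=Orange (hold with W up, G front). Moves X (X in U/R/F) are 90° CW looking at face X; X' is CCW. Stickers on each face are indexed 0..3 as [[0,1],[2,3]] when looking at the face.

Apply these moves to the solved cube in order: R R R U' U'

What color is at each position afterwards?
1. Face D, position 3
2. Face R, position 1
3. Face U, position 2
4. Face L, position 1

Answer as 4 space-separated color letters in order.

Answer: G O B R

Derivation:
After move 1 (R): R=RRRR U=WGWG F=GYGY D=YBYB B=WBWB
After move 2 (R): R=RRRR U=WYWY F=GBGB D=YWYW B=GBGB
After move 3 (R): R=RRRR U=WBWB F=GWGW D=YGYG B=YBYB
After move 4 (U'): U=BBWW F=OOGW R=GWRR B=RRYB L=YBOO
After move 5 (U'): U=BWBW F=YBGW R=OORR B=GWYB L=RROO
Query 1: D[3] = G
Query 2: R[1] = O
Query 3: U[2] = B
Query 4: L[1] = R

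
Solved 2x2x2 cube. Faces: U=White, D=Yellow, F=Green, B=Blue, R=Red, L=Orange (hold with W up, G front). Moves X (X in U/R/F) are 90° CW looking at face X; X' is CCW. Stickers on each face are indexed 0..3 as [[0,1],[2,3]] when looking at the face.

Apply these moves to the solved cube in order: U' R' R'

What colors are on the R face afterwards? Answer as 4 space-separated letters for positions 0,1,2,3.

After move 1 (U'): U=WWWW F=OOGG R=GGRR B=RRBB L=BBOO
After move 2 (R'): R=GRGR U=WBWR F=OWGW D=YOYG B=YRYB
After move 3 (R'): R=RRGG U=WYWY F=OBGR D=YWYW B=GROB
Query: R face = RRGG

Answer: R R G G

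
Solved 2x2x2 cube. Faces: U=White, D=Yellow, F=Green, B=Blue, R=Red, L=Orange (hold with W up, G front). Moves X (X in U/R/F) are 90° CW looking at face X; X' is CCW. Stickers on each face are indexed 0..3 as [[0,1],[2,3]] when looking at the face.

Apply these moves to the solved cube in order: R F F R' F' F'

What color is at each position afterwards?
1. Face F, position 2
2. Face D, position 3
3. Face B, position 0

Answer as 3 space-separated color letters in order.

Answer: G G B

Derivation:
After move 1 (R): R=RRRR U=WGWG F=GYGY D=YBYB B=WBWB
After move 2 (F): F=GGYY U=WGOO R=WRGR D=RRYB L=OYOB
After move 3 (F): F=YGYG U=WGBY R=OROR D=GWYB L=OROR
After move 4 (R'): R=RROO U=WWBW F=YGYY D=GGYG B=BBWB
After move 5 (F'): F=GYYY U=WWRO R=GRGO D=RRYG L=OWOB
After move 6 (F'): F=YYGY U=WWGG R=RRRO D=WBYG L=OOOR
Query 1: F[2] = G
Query 2: D[3] = G
Query 3: B[0] = B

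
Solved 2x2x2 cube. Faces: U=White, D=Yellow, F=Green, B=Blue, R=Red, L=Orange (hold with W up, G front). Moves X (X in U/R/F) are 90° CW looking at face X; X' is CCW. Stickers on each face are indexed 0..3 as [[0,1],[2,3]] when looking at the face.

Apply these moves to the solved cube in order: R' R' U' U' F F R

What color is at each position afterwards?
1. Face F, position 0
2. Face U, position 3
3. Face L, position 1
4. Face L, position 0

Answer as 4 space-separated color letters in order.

Answer: B G R R

Derivation:
After move 1 (R'): R=RRRR U=WBWB F=GWGW D=YGYG B=YBYB
After move 2 (R'): R=RRRR U=WYWY F=GBGB D=YWYW B=GBGB
After move 3 (U'): U=YYWW F=OOGB R=GBRR B=RRGB L=GBOO
After move 4 (U'): U=YWYW F=GBGB R=OORR B=GBGB L=RROO
After move 5 (F): F=GGBB U=YWOR R=YOWR D=ROYW L=RYOW
After move 6 (F): F=BGBG U=YWWY R=OORR D=WYYW L=RROO
After move 7 (R): R=RORO U=YGWG F=BYBW D=WGYG B=YBWB
Query 1: F[0] = B
Query 2: U[3] = G
Query 3: L[1] = R
Query 4: L[0] = R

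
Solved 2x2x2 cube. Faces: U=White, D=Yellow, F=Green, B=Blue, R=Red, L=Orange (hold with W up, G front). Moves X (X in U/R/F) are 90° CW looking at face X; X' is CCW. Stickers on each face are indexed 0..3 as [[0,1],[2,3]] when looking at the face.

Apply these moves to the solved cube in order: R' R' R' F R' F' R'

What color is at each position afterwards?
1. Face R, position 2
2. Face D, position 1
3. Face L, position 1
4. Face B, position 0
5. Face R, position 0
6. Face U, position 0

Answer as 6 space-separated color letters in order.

After move 1 (R'): R=RRRR U=WBWB F=GWGW D=YGYG B=YBYB
After move 2 (R'): R=RRRR U=WYWY F=GBGB D=YWYW B=GBGB
After move 3 (R'): R=RRRR U=WGWG F=GYGY D=YBYB B=WBWB
After move 4 (F): F=GGYY U=WGOO R=WRGR D=RRYB L=OYOB
After move 5 (R'): R=RRWG U=WWOW F=GGYO D=RGYY B=BBRB
After move 6 (F'): F=GOGY U=WWRW R=GRRG D=YBYY L=OWOO
After move 7 (R'): R=RGGR U=WRRB F=GWGW D=YOYY B=YBBB
Query 1: R[2] = G
Query 2: D[1] = O
Query 3: L[1] = W
Query 4: B[0] = Y
Query 5: R[0] = R
Query 6: U[0] = W

Answer: G O W Y R W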